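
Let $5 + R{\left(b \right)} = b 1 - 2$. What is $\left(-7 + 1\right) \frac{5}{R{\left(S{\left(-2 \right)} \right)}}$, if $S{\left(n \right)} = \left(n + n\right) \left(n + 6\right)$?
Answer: $\frac{30}{23} \approx 1.3043$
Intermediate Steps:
$S{\left(n \right)} = 2 n \left(6 + n\right)$
$R{\left(b \right)} = -7 + b$ ($R{\left(b \right)} = -5 + \left(b 1 - 2\right) = -5 + \left(b - 2\right) = -5 + \left(-2 + b\right) = -7 + b$)
$\left(-7 + 1\right) \frac{5}{R{\left(S{\left(-2 \right)} \right)}} = \left(-7 + 1\right) \frac{5}{-7 + 2 \left(-2\right) \left(6 - 2\right)} = - 6 \frac{5}{-7 + 2 \left(-2\right) 4} = - 6 \frac{5}{-7 - 16} = - 6 \frac{5}{-23} = - 6 \cdot 5 \left(- \frac{1}{23}\right) = \left(-6\right) \left(- \frac{5}{23}\right) = \frac{30}{23}$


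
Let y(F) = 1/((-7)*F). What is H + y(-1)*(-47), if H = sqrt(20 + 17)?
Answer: -47/7 + sqrt(37) ≈ -0.63152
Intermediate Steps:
H = sqrt(37) ≈ 6.0828
y(F) = -1/(7*F)
H + y(-1)*(-47) = sqrt(37) - 1/7/(-1)*(-47) = sqrt(37) - 1/7*(-1)*(-47) = sqrt(37) + (1/7)*(-47) = sqrt(37) - 47/7 = -47/7 + sqrt(37)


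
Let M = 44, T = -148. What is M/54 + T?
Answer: -3974/27 ≈ -147.19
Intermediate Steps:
M/54 + T = 44/54 - 148 = (1/54)*44 - 148 = 22/27 - 148 = -3974/27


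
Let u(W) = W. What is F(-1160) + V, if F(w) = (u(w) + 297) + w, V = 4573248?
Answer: 4571225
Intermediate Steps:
F(w) = 297 + 2*w (F(w) = (w + 297) + w = (297 + w) + w = 297 + 2*w)
F(-1160) + V = (297 + 2*(-1160)) + 4573248 = (297 - 2320) + 4573248 = -2023 + 4573248 = 4571225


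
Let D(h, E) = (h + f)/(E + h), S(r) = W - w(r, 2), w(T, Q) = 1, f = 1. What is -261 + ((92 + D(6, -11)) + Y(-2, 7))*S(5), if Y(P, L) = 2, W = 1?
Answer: -261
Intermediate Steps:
S(r) = 0 (S(r) = 1 - 1*1 = 1 - 1 = 0)
D(h, E) = (1 + h)/(E + h) (D(h, E) = (h + 1)/(E + h) = (1 + h)/(E + h))
-261 + ((92 + D(6, -11)) + Y(-2, 7))*S(5) = -261 + ((92 + (1 + 6)/(-11 + 6)) + 2)*0 = -261 + ((92 + 7/(-5)) + 2)*0 = -261 + ((92 - 1/5*7) + 2)*0 = -261 + ((92 - 7/5) + 2)*0 = -261 + (453/5 + 2)*0 = -261 + (463/5)*0 = -261 + 0 = -261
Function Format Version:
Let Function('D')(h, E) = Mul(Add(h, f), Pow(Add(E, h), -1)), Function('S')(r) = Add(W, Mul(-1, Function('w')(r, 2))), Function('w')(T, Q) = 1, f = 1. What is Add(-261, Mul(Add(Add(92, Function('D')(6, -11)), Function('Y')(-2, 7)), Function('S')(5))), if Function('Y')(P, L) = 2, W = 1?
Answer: -261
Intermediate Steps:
Function('S')(r) = 0 (Function('S')(r) = Add(1, Mul(-1, 1)) = Add(1, -1) = 0)
Function('D')(h, E) = Mul(Pow(Add(E, h), -1), Add(1, h)) (Function('D')(h, E) = Mul(Add(h, 1), Pow(Add(E, h), -1)) = Mul(Add(1, h), Pow(Add(E, h), -1)) = Mul(Pow(Add(E, h), -1), Add(1, h)))
Add(-261, Mul(Add(Add(92, Function('D')(6, -11)), Function('Y')(-2, 7)), Function('S')(5))) = Add(-261, Mul(Add(Add(92, Mul(Pow(Add(-11, 6), -1), Add(1, 6))), 2), 0)) = Add(-261, Mul(Add(Add(92, Mul(Pow(-5, -1), 7)), 2), 0)) = Add(-261, Mul(Add(Add(92, Mul(Rational(-1, 5), 7)), 2), 0)) = Add(-261, Mul(Add(Add(92, Rational(-7, 5)), 2), 0)) = Add(-261, Mul(Add(Rational(453, 5), 2), 0)) = Add(-261, Mul(Rational(463, 5), 0)) = Add(-261, 0) = -261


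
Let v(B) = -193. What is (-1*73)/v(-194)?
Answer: 73/193 ≈ 0.37824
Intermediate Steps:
(-1*73)/v(-194) = -1*73/(-193) = -73*(-1/193) = 73/193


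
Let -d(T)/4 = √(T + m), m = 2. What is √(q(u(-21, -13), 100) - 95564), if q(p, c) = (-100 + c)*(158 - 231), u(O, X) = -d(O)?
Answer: 2*I*√23891 ≈ 309.13*I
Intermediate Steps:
d(T) = -4*√(2 + T) (d(T) = -4*√(T + 2) = -4*√(2 + T))
u(O, X) = 4*√(2 + O) (u(O, X) = -(-4)*√(2 + O) = 4*√(2 + O))
q(p, c) = 7300 - 73*c (q(p, c) = (-100 + c)*(-73) = 7300 - 73*c)
√(q(u(-21, -13), 100) - 95564) = √((7300 - 73*100) - 95564) = √((7300 - 7300) - 95564) = √(0 - 95564) = √(-95564) = 2*I*√23891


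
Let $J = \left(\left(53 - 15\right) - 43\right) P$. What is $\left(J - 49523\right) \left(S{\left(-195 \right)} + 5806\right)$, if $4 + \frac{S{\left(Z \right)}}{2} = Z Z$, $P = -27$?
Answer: $-4042309024$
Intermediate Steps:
$S{\left(Z \right)} = -8 + 2 Z^{2}$ ($S{\left(Z \right)} = -8 + 2 Z Z = -8 + 2 Z^{2}$)
$J = 135$ ($J = \left(\left(53 - 15\right) - 43\right) \left(-27\right) = \left(38 - 43\right) \left(-27\right) = \left(-5\right) \left(-27\right) = 135$)
$\left(J - 49523\right) \left(S{\left(-195 \right)} + 5806\right) = \left(135 - 49523\right) \left(\left(-8 + 2 \left(-195\right)^{2}\right) + 5806\right) = - 49388 \left(\left(-8 + 2 \cdot 38025\right) + 5806\right) = - 49388 \left(\left(-8 + 76050\right) + 5806\right) = - 49388 \left(76042 + 5806\right) = \left(-49388\right) 81848 = -4042309024$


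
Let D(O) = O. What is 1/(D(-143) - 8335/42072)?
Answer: -42072/6024631 ≈ -0.0069833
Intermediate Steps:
1/(D(-143) - 8335/42072) = 1/(-143 - 8335/42072) = 1/(-6024631/42072) = -42072/6024631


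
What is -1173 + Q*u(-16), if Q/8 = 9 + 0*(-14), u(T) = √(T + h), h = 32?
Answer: -885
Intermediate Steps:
u(T) = √(32 + T) (u(T) = √(T + 32) = √(32 + T))
Q = 72 (Q = 8*(9 + 0*(-14)) = 8*(9 + 0) = 8*9 = 72)
-1173 + Q*u(-16) = -1173 + 72*√(32 - 16) = -1173 + 72*√16 = -1173 + 72*4 = -1173 + 288 = -885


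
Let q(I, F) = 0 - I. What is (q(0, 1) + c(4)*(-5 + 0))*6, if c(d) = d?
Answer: -120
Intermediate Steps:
q(I, F) = -I
(q(0, 1) + c(4)*(-5 + 0))*6 = (-1*0 + 4*(-5 + 0))*6 = (0 + 4*(-5))*6 = (0 - 20)*6 = -20*6 = -120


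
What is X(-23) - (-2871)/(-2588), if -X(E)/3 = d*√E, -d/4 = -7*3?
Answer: -2871/2588 - 252*I*√23 ≈ -1.1094 - 1208.5*I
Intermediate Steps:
d = 84 (d = -(-28)*3 = -4*(-21) = 84)
X(E) = -252*√E
X(-23) - (-2871)/(-2588) = -252*I*√23 - (-2871)/(-2588) = -252*I*√23 - (-2871)*(-1)/2588 = -252*I*√23 - 1*2871/2588 = -252*I*√23 - 2871/2588 = -2871/2588 - 252*I*√23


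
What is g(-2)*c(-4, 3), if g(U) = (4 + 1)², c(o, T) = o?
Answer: -100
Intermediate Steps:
g(U) = 25 (g(U) = 5² = 25)
g(-2)*c(-4, 3) = 25*(-4) = -100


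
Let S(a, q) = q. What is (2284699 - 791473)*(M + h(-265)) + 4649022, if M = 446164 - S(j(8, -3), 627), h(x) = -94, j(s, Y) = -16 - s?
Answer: 665151718140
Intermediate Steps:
M = 445537 (M = 446164 - 1*627 = 446164 - 627 = 445537)
(2284699 - 791473)*(M + h(-265)) + 4649022 = (2284699 - 791473)*(445537 - 94) + 4649022 = 1493226*445443 + 4649022 = 665147069118 + 4649022 = 665151718140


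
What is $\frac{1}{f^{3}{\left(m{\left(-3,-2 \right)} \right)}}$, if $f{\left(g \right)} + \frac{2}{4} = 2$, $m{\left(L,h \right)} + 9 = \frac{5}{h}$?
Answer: $\frac{8}{27} \approx 0.2963$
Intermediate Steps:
$m{\left(L,h \right)} = -9 + \frac{5}{h}$
$f{\left(g \right)} = \frac{3}{2}$ ($f{\left(g \right)} = - \frac{1}{2} + 2 = \frac{3}{2}$)
$\frac{1}{f^{3}{\left(m{\left(-3,-2 \right)} \right)}} = \frac{1}{\left(\frac{3}{2}\right)^{3}} = \frac{1}{\frac{27}{8}} = \frac{8}{27}$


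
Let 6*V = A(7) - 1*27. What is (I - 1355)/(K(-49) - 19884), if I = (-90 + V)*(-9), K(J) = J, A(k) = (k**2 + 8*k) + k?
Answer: 1345/39866 ≈ 0.033738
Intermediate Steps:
A(k) = k**2 + 9*k
V = 85/6 (V = (7*(9 + 7) - 1*27)/6 = (7*16 - 27)/6 = (112 - 27)/6 = (1/6)*85 = 85/6 ≈ 14.167)
I = 1365/2 (I = (-90 + 85/6)*(-9) = -455/6*(-9) = 1365/2 ≈ 682.50)
(I - 1355)/(K(-49) - 19884) = (1365/2 - 1355)/(-49 - 19884) = -1345/2/(-19933) = -1345/2*(-1/19933) = 1345/39866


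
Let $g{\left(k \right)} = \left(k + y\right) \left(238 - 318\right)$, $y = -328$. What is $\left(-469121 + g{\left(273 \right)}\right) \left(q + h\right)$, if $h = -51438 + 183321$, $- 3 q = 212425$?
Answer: $-28382680168$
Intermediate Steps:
$q = - \frac{212425}{3}$ ($q = \left(- \frac{1}{3}\right) 212425 = - \frac{212425}{3} \approx -70808.0$)
$g{\left(k \right)} = 26240 - 80 k$ ($g{\left(k \right)} = \left(k - 328\right) \left(238 - 318\right) = \left(-328 + k\right) \left(-80\right) = 26240 - 80 k$)
$h = 131883$
$\left(-469121 + g{\left(273 \right)}\right) \left(q + h\right) = \left(-469121 + \left(26240 - 21840\right)\right) \left(- \frac{212425}{3} + 131883\right) = \left(-469121 + \left(26240 - 21840\right)\right) \frac{183224}{3} = \left(-469121 + 4400\right) \frac{183224}{3} = \left(-464721\right) \frac{183224}{3} = -28382680168$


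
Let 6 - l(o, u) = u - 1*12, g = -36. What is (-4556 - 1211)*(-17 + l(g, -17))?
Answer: -103806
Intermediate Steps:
l(o, u) = 18 - u (l(o, u) = 6 - (u - 1*12) = 6 - (u - 12) = 6 - (-12 + u) = 6 + (12 - u) = 18 - u)
(-4556 - 1211)*(-17 + l(g, -17)) = (-4556 - 1211)*(-17 + (18 - 1*(-17))) = -5767*(-17 + (18 + 17)) = -5767*(-17 + 35) = -5767*18 = -103806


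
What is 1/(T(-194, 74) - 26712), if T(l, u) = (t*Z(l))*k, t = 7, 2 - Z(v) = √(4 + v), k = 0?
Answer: -1/26712 ≈ -3.7436e-5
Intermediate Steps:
Z(v) = 2 - √(4 + v)
T(l, u) = 0 (T(l, u) = (7*(2 - √(4 + l)))*0 = (14 - 7*√(4 + l))*0 = 0)
1/(T(-194, 74) - 26712) = 1/(0 - 26712) = 1/(-26712) = -1/26712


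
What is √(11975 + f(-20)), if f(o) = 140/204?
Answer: 2*√7787190/51 ≈ 109.43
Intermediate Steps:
f(o) = 35/51 (f(o) = 140*(1/204) = 35/51)
√(11975 + f(-20)) = √(11975 + 35/51) = √(610760/51) = 2*√7787190/51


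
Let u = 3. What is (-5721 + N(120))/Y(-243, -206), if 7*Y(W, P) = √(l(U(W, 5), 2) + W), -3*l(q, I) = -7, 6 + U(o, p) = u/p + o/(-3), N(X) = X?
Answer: 39207*I*√6/38 ≈ 2527.3*I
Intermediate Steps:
U(o, p) = -6 + 3/p - o/3 (U(o, p) = -6 + (3/p + o/(-3)) = -6 + (3/p + o*(-⅓)) = -6 + (3/p - o/3) = -6 + 3/p - o/3)
l(q, I) = 7/3 (l(q, I) = -⅓*(-7) = 7/3)
Y(W, P) = √(7/3 + W)/7
(-5721 + N(120))/Y(-243, -206) = (-5721 + 120)/((√(21 + 9*(-243))/21)) = -5601*21/√(21 - 2187) = -5601*(-7*I*√6/38) = -(-39207)*I*√6/38 = 39207*I*√6/38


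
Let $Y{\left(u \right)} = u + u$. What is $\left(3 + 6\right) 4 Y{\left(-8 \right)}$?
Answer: $-576$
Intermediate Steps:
$Y{\left(u \right)} = 2 u$
$\left(3 + 6\right) 4 Y{\left(-8 \right)} = \left(3 + 6\right) 4 \cdot 2 \left(-8\right) = 9 \cdot 4 \left(-16\right) = 36 \left(-16\right) = -576$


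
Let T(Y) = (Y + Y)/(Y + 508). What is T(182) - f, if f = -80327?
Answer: 27712997/345 ≈ 80328.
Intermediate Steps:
T(Y) = 2*Y/(508 + Y) (T(Y) = (2*Y)/(508 + Y) = 2*Y/(508 + Y))
T(182) - f = 2*182/(508 + 182) - 1*(-80327) = 2*182/690 + 80327 = 2*182*(1/690) + 80327 = 182/345 + 80327 = 27712997/345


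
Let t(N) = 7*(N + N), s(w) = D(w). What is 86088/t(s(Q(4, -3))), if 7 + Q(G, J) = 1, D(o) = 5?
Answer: 43044/35 ≈ 1229.8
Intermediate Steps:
Q(G, J) = -6 (Q(G, J) = -7 + 1 = -6)
s(w) = 5
t(N) = 14*N (t(N) = 7*(2*N) = 14*N)
86088/t(s(Q(4, -3))) = 86088/((14*5)) = 86088/70 = 86088*(1/70) = 43044/35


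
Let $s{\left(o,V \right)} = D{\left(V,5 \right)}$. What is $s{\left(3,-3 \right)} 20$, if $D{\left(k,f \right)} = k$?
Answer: $-60$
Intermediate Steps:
$s{\left(o,V \right)} = V$
$s{\left(3,-3 \right)} 20 = \left(-3\right) 20 = -60$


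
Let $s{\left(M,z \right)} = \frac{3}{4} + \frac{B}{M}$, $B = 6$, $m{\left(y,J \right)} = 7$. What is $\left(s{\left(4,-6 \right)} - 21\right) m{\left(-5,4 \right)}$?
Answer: $- \frac{525}{4} \approx -131.25$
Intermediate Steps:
$s{\left(M,z \right)} = \frac{3}{4} + \frac{6}{M}$
$\left(s{\left(4,-6 \right)} - 21\right) m{\left(-5,4 \right)} = \left(\left(\frac{3}{4} + \frac{6}{4}\right) - 21\right) 7 = \left(\left(\frac{3}{4} + 6 \cdot \frac{1}{4}\right) - 21\right) 7 = \left(\left(\frac{3}{4} + \frac{3}{2}\right) - 21\right) 7 = \left(\frac{9}{4} - 21\right) 7 = \left(- \frac{75}{4}\right) 7 = - \frac{525}{4}$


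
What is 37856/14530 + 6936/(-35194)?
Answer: 307880996/127842205 ≈ 2.4083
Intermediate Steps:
37856/14530 + 6936/(-35194) = 37856*(1/14530) + 6936*(-1/35194) = 18928/7265 - 3468/17597 = 307880996/127842205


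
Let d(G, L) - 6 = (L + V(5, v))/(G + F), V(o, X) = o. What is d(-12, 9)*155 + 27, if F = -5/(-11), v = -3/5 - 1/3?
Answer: 97669/127 ≈ 769.05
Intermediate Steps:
v = -14/15 (v = -3*1/5 - 1*1/3 = -3/5 - 1/3 = -14/15 ≈ -0.93333)
F = 5/11 (F = -5*(-1/11) = 5/11 ≈ 0.45455)
d(G, L) = 6 + (5 + L)/(5/11 + G) (d(G, L) = 6 + (L + 5)/(G + 5/11) = 6 + (5 + L)/(5/11 + G))
d(-12, 9)*155 + 27 = ((85 + 11*9 + 66*(-12))/(5 + 11*(-12)))*155 + 27 = ((85 + 99 - 792)/(5 - 132))*155 + 27 = (-608/(-127))*155 + 27 = -1/127*(-608)*155 + 27 = (608/127)*155 + 27 = 94240/127 + 27 = 97669/127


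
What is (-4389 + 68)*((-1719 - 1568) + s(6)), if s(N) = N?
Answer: 14177201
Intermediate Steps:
(-4389 + 68)*((-1719 - 1568) + s(6)) = (-4389 + 68)*((-1719 - 1568) + 6) = -4321*(-3287 + 6) = -4321*(-3281) = 14177201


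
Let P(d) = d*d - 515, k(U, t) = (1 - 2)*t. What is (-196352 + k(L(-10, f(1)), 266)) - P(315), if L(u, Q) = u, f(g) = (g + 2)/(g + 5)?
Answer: -295328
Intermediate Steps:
f(g) = (2 + g)/(5 + g)
k(U, t) = -t
P(d) = -515 + d² (P(d) = d² - 515 = -515 + d²)
(-196352 + k(L(-10, f(1)), 266)) - P(315) = (-196352 - 1*266) - (-515 + 315²) = (-196352 - 266) - (-515 + 99225) = -196618 - 1*98710 = -196618 - 98710 = -295328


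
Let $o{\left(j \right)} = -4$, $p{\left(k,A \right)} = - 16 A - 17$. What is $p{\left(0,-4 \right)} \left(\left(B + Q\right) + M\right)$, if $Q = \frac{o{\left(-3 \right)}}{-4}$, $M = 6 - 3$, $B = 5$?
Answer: $423$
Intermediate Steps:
$p{\left(k,A \right)} = -17 - 16 A$
$M = 3$ ($M = 6 - 3 = 3$)
$Q = 1$ ($Q = - \frac{4}{-4} = \left(-4\right) \left(- \frac{1}{4}\right) = 1$)
$p{\left(0,-4 \right)} \left(\left(B + Q\right) + M\right) = \left(-17 - -64\right) \left(\left(5 + 1\right) + 3\right) = \left(-17 + 64\right) \left(6 + 3\right) = 47 \cdot 9 = 423$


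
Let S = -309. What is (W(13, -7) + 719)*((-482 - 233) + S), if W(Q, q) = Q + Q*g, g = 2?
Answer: -776192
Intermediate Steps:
W(Q, q) = 3*Q (W(Q, q) = Q + Q*2 = Q + 2*Q = 3*Q)
(W(13, -7) + 719)*((-482 - 233) + S) = (3*13 + 719)*((-482 - 233) - 309) = (39 + 719)*(-715 - 309) = 758*(-1024) = -776192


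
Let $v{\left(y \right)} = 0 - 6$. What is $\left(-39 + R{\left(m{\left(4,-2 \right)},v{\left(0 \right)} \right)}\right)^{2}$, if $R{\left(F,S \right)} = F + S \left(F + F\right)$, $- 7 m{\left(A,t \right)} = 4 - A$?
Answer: $1521$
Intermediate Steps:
$m{\left(A,t \right)} = - \frac{4}{7} + \frac{A}{7}$ ($m{\left(A,t \right)} = - \frac{4 - A}{7} = - \frac{4}{7} + \frac{A}{7}$)
$v{\left(y \right)} = -6$ ($v{\left(y \right)} = 0 - 6 = -6$)
$R{\left(F,S \right)} = F + 2 F S$ ($R{\left(F,S \right)} = F + S 2 F = F + 2 F S$)
$\left(-39 + R{\left(m{\left(4,-2 \right)},v{\left(0 \right)} \right)}\right)^{2} = \left(-39 + \left(- \frac{4}{7} + \frac{1}{7} \cdot 4\right) \left(1 + 2 \left(-6\right)\right)\right)^{2} = \left(-39 + \left(- \frac{4}{7} + \frac{4}{7}\right) \left(1 - 12\right)\right)^{2} = \left(-39 + 0 \left(-11\right)\right)^{2} = \left(-39 + 0\right)^{2} = \left(-39\right)^{2} = 1521$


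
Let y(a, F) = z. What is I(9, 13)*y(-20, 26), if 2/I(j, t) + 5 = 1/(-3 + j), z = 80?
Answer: -960/29 ≈ -33.103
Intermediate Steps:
I(j, t) = 2/(-5 + 1/(-3 + j))
y(a, F) = 80
I(9, 13)*y(-20, 26) = (2*(3 - 1*9)/(-16 + 5*9))*80 = (2*(3 - 9)/(-16 + 45))*80 = (2*(-6)/29)*80 = (2*(1/29)*(-6))*80 = -12/29*80 = -960/29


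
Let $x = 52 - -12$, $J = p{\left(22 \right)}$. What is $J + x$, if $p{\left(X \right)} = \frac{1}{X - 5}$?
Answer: $\frac{1089}{17} \approx 64.059$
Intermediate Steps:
$p{\left(X \right)} = \frac{1}{-5 + X}$
$J = \frac{1}{17}$ ($J = \frac{1}{-5 + 22} = \frac{1}{17} \approx 0.058824$)
$x = 64$ ($x = 52 + 12 = 64$)
$J + x = \frac{1}{17} + 64 = \frac{1089}{17}$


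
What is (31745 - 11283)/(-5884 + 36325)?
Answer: 20462/30441 ≈ 0.67219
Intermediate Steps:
(31745 - 11283)/(-5884 + 36325) = 20462/30441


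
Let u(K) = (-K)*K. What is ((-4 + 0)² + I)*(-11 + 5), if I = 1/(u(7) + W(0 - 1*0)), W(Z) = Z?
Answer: -4698/49 ≈ -95.878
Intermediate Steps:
u(K) = -K²
I = -1/49 (I = 1/(-1*7² + (0 - 1*0)) = 1/(-1*49 + (0 + 0)) = 1/(-49 + 0) = 1/(-49) = -1/49 ≈ -0.020408)
((-4 + 0)² + I)*(-11 + 5) = ((-4 + 0)² - 1/49)*(-11 + 5) = ((-4)² - 1/49)*(-6) = (16 - 1/49)*(-6) = (783/49)*(-6) = -4698/49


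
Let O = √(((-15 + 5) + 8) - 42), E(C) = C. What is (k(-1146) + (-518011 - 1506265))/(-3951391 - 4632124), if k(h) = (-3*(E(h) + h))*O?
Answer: 2024276/8583515 - 13752*I*√11/8583515 ≈ 0.23583 - 0.0053137*I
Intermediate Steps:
O = 2*I*√11 (O = √((-10 + 8) - 42) = √(-2 - 42) = √(-44) = 2*I*√11 ≈ 6.6332*I)
k(h) = -12*I*h*√11 (k(h) = (-3*(h + h))*(2*I*√11) = (-6*h)*(2*I*√11) = -12*I*h*√11)
(k(-1146) + (-518011 - 1506265))/(-3951391 - 4632124) = (-12*I*(-1146)*√11 + (-518011 - 1506265))/(-3951391 - 4632124) = (13752*I*√11 - 2024276)/(-8583515) = (-2024276 + 13752*I*√11)*(-1/8583515) = 2024276/8583515 - 13752*I*√11/8583515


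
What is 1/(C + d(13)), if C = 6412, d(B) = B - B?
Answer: 1/6412 ≈ 0.00015596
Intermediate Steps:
d(B) = 0
1/(C + d(13)) = 1/(6412 + 0) = 1/6412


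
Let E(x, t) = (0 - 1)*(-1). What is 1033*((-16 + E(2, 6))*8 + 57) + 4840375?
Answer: 4775296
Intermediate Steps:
E(x, t) = 1 (E(x, t) = -1*(-1) = 1)
1033*((-16 + E(2, 6))*8 + 57) + 4840375 = 1033*((-16 + 1)*8 + 57) + 4840375 = 1033*(-15*8 + 57) + 4840375 = 1033*(-120 + 57) + 4840375 = 1033*(-63) + 4840375 = -65079 + 4840375 = 4775296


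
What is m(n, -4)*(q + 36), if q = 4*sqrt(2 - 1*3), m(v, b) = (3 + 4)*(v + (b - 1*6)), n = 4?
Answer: -1512 - 168*I ≈ -1512.0 - 168.0*I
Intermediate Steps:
m(v, b) = -42 + 7*b + 7*v (m(v, b) = 7*(v + (b - 6)) = 7*(v + (-6 + b)) = 7*(-6 + b + v) = -42 + 7*b + 7*v)
q = 4*I (q = 4*sqrt(2 - 3) = 4*sqrt(-1) = 4*I ≈ 4.0*I)
m(n, -4)*(q + 36) = (-42 + 7*(-4) + 7*4)*(4*I + 36) = (-42 - 28 + 28)*(36 + 4*I) = -42*(36 + 4*I) = -1512 - 168*I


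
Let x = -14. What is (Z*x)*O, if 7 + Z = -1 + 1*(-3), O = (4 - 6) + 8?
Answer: 924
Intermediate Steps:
O = 6 (O = -2 + 8 = 6)
Z = -11 (Z = -7 + (-1 + 1*(-3)) = -7 + (-1 - 3) = -7 - 4 = -11)
(Z*x)*O = -11*(-14)*6 = 154*6 = 924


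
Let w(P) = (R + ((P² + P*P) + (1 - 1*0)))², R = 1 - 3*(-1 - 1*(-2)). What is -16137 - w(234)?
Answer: -11992675258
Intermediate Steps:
R = -2 (R = 1 - 3*(-1 + 2) = 1 - 3*1 = 1 - 3 = -2)
w(P) = (-1 + 2*P²)² (w(P) = (-2 + ((P² + P*P) + (1 - 1*0)))² = (-2 + ((P² + P²) + (1 + 0)))² = (-2 + (2*P² + 1))² = (-2 + (1 + 2*P²))² = (-1 + 2*P²)²)
-16137 - w(234) = -16137 - (-1 + 2*234²)² = -16137 - (-1 + 2*54756)² = -16137 - (-1 + 109512)² = -16137 - 1*109511² = -16137 - 1*11992659121 = -16137 - 11992659121 = -11992675258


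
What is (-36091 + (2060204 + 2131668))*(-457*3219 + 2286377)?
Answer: 3388183314614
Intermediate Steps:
(-36091 + (2060204 + 2131668))*(-457*3219 + 2286377) = (-36091 + 4191872)*(-1471083 + 2286377) = 4155781*815294 = 3388183314614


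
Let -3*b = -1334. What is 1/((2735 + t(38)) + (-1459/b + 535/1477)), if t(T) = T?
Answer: 1970318/5457940675 ≈ 0.00036100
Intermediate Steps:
b = 1334/3 (b = -1/3*(-1334) = 1334/3 ≈ 444.67)
1/((2735 + t(38)) + (-1459/b + 535/1477)) = 1/((2735 + 38) + (-1459/1334/3 + 535/1477)) = 1/(2773 + (-1459*3/1334 + 535*(1/1477))) = 1/(2773 + (-4377/1334 + 535/1477)) = 1/(2773 - 5751139/1970318) = 1/(5457940675/1970318) = 1970318/5457940675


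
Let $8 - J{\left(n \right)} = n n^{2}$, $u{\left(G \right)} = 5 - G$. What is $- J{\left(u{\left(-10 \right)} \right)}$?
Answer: $3367$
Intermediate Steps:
$J{\left(n \right)} = 8 - n^{3}$ ($J{\left(n \right)} = 8 - n n^{2} = 8 - n^{3}$)
$- J{\left(u{\left(-10 \right)} \right)} = - (8 - \left(5 - -10\right)^{3}) = - (8 - \left(5 + 10\right)^{3}) = - (8 - 15^{3}) = - (8 - 3375) = \left(-1\right) \left(-3367\right) = 3367$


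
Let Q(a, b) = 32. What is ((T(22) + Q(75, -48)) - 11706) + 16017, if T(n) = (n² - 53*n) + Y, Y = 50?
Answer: 3711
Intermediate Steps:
T(n) = 50 + n² - 53*n (T(n) = (n² - 53*n) + 50 = 50 + n² - 53*n)
((T(22) + Q(75, -48)) - 11706) + 16017 = (((50 + 22² - 53*22) + 32) - 11706) + 16017 = (((50 + 484 - 1166) + 32) - 11706) + 16017 = ((-632 + 32) - 11706) + 16017 = (-600 - 11706) + 16017 = -12306 + 16017 = 3711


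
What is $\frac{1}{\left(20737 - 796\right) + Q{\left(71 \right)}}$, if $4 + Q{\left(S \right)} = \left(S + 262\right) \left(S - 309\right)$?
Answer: $- \frac{1}{59317} \approx -1.6859 \cdot 10^{-5}$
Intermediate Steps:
$Q{\left(S \right)} = -4 + \left(-309 + S\right) \left(262 + S\right)$ ($Q{\left(S \right)} = -4 + \left(S + 262\right) \left(S - 309\right) = -4 + \left(262 + S\right) \left(-309 + S\right) = -4 + \left(-309 + S\right) \left(262 + S\right)$)
$\frac{1}{\left(20737 - 796\right) + Q{\left(71 \right)}} = \frac{1}{\left(20737 - 796\right) - \left(84299 - 5041\right)} = \frac{1}{19941 - 79258} = \frac{1}{-59317} = - \frac{1}{59317}$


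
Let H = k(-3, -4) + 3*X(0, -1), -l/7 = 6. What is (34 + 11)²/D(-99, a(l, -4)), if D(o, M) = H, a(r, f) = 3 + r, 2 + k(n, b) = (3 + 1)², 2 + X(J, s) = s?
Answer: 405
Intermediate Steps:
l = -42 (l = -7*6 = -42)
X(J, s) = -2 + s
k(n, b) = 14 (k(n, b) = -2 + (3 + 1)² = -2 + 4² = -2 + 16 = 14)
H = 5 (H = 14 + 3*(-2 - 1) = 14 + 3*(-3) = 14 - 9 = 5)
D(o, M) = 5
(34 + 11)²/D(-99, a(l, -4)) = (34 + 11)²/5 = 45²*(⅕) = 2025*(⅕) = 405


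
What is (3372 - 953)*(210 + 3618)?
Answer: 9259932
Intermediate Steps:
(3372 - 953)*(210 + 3618) = 2419*3828 = 9259932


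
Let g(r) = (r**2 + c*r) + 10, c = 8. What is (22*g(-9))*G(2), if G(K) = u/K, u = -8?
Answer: -1672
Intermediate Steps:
G(K) = -8/K
g(r) = 10 + r**2 + 8*r (g(r) = (r**2 + 8*r) + 10 = 10 + r**2 + 8*r)
(22*g(-9))*G(2) = (22*(10 + (-9)**2 + 8*(-9)))*(-8/2) = (22*(10 + 81 - 72))*(-8*1/2) = (22*19)*(-4) = 418*(-4) = -1672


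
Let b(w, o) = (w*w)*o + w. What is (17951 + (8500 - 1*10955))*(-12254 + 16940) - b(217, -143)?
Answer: 79347766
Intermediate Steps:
b(w, o) = w + o*w² (b(w, o) = w²*o + w = o*w² + w = w + o*w²)
(17951 + (8500 - 1*10955))*(-12254 + 16940) - b(217, -143) = (17951 + (8500 - 1*10955))*(-12254 + 16940) - 217*(1 - 143*217) = (17951 + (8500 - 10955))*4686 - 217*(1 - 31031) = (17951 - 2455)*4686 - 217*(-31030) = 15496*4686 - 1*(-6733510) = 72614256 + 6733510 = 79347766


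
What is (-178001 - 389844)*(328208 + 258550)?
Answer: -333187596510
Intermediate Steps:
(-178001 - 389844)*(328208 + 258550) = -567845*586758 = -333187596510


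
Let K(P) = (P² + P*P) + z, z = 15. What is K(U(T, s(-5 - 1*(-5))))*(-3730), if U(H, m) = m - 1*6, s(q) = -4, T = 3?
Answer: -801950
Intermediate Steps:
U(H, m) = -6 + m (U(H, m) = m - 6 = -6 + m)
K(P) = 15 + 2*P² (K(P) = (P² + P*P) + 15 = (P² + P²) + 15 = 2*P² + 15 = 15 + 2*P²)
K(U(T, s(-5 - 1*(-5))))*(-3730) = (15 + 2*(-6 - 4)²)*(-3730) = (15 + 2*(-10)²)*(-3730) = (15 + 2*100)*(-3730) = (15 + 200)*(-3730) = 215*(-3730) = -801950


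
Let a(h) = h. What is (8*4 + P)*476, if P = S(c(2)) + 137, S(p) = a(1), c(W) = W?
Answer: 80920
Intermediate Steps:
S(p) = 1
P = 138 (P = 1 + 137 = 138)
(8*4 + P)*476 = (8*4 + 138)*476 = (32 + 138)*476 = 170*476 = 80920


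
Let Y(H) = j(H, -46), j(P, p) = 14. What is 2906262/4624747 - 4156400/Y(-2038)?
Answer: -9611128871566/32373229 ≈ -2.9689e+5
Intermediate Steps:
Y(H) = 14
2906262/4624747 - 4156400/Y(-2038) = 2906262/4624747 - 4156400/14 = 2906262*(1/4624747) - 4156400*1/14 = 2906262/4624747 - 2078200/7 = -9611128871566/32373229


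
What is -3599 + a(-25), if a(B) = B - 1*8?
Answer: -3632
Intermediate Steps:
a(B) = -8 + B (a(B) = B - 8 = -8 + B)
-3599 + a(-25) = -3599 + (-8 - 25) = -3599 - 33 = -3632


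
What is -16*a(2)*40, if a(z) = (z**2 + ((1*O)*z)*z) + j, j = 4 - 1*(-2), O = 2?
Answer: -11520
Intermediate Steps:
j = 6 (j = 4 + 2 = 6)
a(z) = 6 + 3*z**2 (a(z) = (z**2 + ((1*2)*z)*z) + 6 = (z**2 + (2*z)*z) + 6 = (z**2 + 2*z**2) + 6 = 3*z**2 + 6 = 6 + 3*z**2)
-16*a(2)*40 = -16*(6 + 3*2**2)*40 = -16*(6 + 3*4)*40 = -16*(6 + 12)*40 = -16*18*40 = -288*40 = -11520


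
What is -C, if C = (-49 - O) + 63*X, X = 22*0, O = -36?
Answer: 13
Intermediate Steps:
X = 0
C = -13 (C = (-49 - 1*(-36)) + 63*0 = (-49 + 36) + 0 = -13 + 0 = -13)
-C = -1*(-13) = 13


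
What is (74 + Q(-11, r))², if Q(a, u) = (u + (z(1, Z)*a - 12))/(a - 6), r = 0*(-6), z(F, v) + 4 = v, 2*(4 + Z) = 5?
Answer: 5851561/1156 ≈ 5061.9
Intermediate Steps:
Z = -3/2 (Z = -4 + (½)*5 = -4 + 5/2 = -3/2 ≈ -1.5000)
z(F, v) = -4 + v
r = 0
Q(a, u) = (-12 + u - 11*a/2)/(-6 + a) (Q(a, u) = (u + ((-4 - 3/2)*a - 12))/(a - 6) = (u + (-11*a/2 - 12))/(-6 + a) = (u + (-12 - 11*a/2))/(-6 + a) = (-12 + u - 11*a/2)/(-6 + a))
(74 + Q(-11, r))² = (74 + (-12 + 0 - 11/2*(-11))/(-6 - 11))² = (74 + (-12 + 0 + 121/2)/(-17))² = (74 - 1/17*97/2)² = (74 - 97/34)² = (2419/34)² = 5851561/1156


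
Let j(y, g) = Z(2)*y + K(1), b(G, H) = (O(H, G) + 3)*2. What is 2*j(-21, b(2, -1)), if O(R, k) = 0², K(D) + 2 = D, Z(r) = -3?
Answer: 124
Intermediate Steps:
K(D) = -2 + D
O(R, k) = 0
b(G, H) = 6 (b(G, H) = (0 + 3)*2 = 3*2 = 6)
j(y, g) = -1 - 3*y (j(y, g) = -3*y + (-2 + 1) = -3*y - 1 = -1 - 3*y)
2*j(-21, b(2, -1)) = 2*(-1 - 3*(-21)) = 2*(-1 + 63) = 2*62 = 124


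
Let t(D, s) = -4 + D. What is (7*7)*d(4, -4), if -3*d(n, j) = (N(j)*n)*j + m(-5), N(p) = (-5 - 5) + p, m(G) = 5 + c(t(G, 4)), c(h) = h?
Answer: -10780/3 ≈ -3593.3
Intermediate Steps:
m(G) = 1 + G (m(G) = 5 + (-4 + G) = 1 + G)
N(p) = -10 + p
d(n, j) = 4/3 - j*n*(-10 + j)/3 (d(n, j) = -(((-10 + j)*n)*j + (1 - 5))/3 = -((n*(-10 + j))*j - 4)/3 = -(j*n*(-10 + j) - 4)/3 = -(-4 + j*n*(-10 + j))/3 = 4/3 - j*n*(-10 + j)/3)
(7*7)*d(4, -4) = (7*7)*(4/3 - ⅓*(-4)*4*(-10 - 4)) = 49*(4/3 - ⅓*(-4)*4*(-14)) = 49*(4/3 - 224/3) = 49*(-220/3) = -10780/3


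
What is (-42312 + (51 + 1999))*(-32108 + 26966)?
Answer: 207027204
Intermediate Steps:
(-42312 + (51 + 1999))*(-32108 + 26966) = (-42312 + 2050)*(-5142) = -40262*(-5142) = 207027204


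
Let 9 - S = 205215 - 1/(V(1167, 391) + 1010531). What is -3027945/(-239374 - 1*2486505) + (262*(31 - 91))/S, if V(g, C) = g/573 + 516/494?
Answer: 31665205750834414182135/26667230474914211364169 ≈ 1.1874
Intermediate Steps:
V(g, C) = 258/247 + g/573 (V(g, C) = g*(1/573) + 516*(1/494) = g/573 + 258/247 = 258/247 + g/573)
S = -9782983938360511/47673966348 (S = 9 - (205215 - 1/((258/247 + (1/573)*1167) + 1010531)) = 9 - (205215 - 1/((258/247 + 389/191) + 1010531)) = 9 - (205215 - 1/(145361/47177 + 1010531)) = 9 - (205215 - 1/47673966348/47177) = 9 - (205215 - 1*47177/47673966348) = 9 - (205215 - 47177/47673966348) = 9 - 1*9783413004057643/47673966348 = 9 - 9783413004057643/47673966348 = -9782983938360511/47673966348 ≈ -2.0521e+5)
-3027945/(-239374 - 1*2486505) + (262*(31 - 91))/S = -3027945/(-239374 - 1*2486505) + (262*(31 - 91))/(-9782983938360511/47673966348) = -3027945/(-239374 - 2486505) + (262*(-60))*(-47673966348/9782983938360511) = -3027945/(-2725879) - 15720*(-47673966348/9782983938360511) = -3027945*(-1/2725879) + 749434750990560/9782983938360511 = 3027945/2725879 + 749434750990560/9782983938360511 = 31665205750834414182135/26667230474914211364169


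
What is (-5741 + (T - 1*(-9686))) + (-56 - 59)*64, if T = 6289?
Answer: 2874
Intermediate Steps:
(-5741 + (T - 1*(-9686))) + (-56 - 59)*64 = (-5741 + (6289 - 1*(-9686))) + (-56 - 59)*64 = (-5741 + (6289 + 9686)) - 115*64 = (-5741 + 15975) - 7360 = 10234 - 7360 = 2874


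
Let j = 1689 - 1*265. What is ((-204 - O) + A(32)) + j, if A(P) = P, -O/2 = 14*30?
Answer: 2092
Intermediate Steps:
O = -840 (O = -28*30 = -2*420 = -840)
j = 1424 (j = 1689 - 265 = 1424)
((-204 - O) + A(32)) + j = ((-204 - 1*(-840)) + 32) + 1424 = ((-204 + 840) + 32) + 1424 = (636 + 32) + 1424 = 668 + 1424 = 2092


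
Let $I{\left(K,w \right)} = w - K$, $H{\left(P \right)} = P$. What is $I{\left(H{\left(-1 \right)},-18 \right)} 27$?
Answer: $-459$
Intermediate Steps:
$I{\left(H{\left(-1 \right)},-18 \right)} 27 = \left(-18 - -1\right) 27 = \left(-18 + 1\right) 27 = \left(-17\right) 27 = -459$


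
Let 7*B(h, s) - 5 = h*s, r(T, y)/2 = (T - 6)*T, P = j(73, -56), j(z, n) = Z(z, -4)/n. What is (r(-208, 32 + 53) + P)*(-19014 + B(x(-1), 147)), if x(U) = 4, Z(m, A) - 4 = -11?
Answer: -94369133465/56 ≈ -1.6852e+9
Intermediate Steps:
Z(m, A) = -7 (Z(m, A) = 4 - 11 = -7)
j(z, n) = -7/n
P = 1/8 (P = -7/(-56) = -7*(-1/56) = 1/8 ≈ 0.12500)
r(T, y) = 2*T*(-6 + T) (r(T, y) = 2*((T - 6)*T) = 2*((-6 + T)*T) = 2*(T*(-6 + T)) = 2*T*(-6 + T))
B(h, s) = 5/7 + h*s/7 (B(h, s) = 5/7 + (h*s)/7 = 5/7 + h*s/7)
(r(-208, 32 + 53) + P)*(-19014 + B(x(-1), 147)) = (2*(-208)*(-6 - 208) + 1/8)*(-19014 + (5/7 + (1/7)*4*147)) = (2*(-208)*(-214) + 1/8)*(-19014 + (5/7 + 84)) = (89024 + 1/8)*(-19014 + 593/7) = (712193/8)*(-132505/7) = -94369133465/56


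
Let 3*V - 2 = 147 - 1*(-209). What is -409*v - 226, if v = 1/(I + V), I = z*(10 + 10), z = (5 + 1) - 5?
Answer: -95695/418 ≈ -228.94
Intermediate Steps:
z = 1 (z = 6 - 5 = 1)
V = 358/3 (V = ⅔ + (147 - 1*(-209))/3 = ⅔ + (147 + 209)/3 = ⅔ + (⅓)*356 = ⅔ + 356/3 = 358/3 ≈ 119.33)
I = 20 (I = 1*(10 + 10) = 1*20 = 20)
v = 3/418 (v = 1/(20 + 358/3) = 1/(418/3) = 3/418 ≈ 0.0071770)
-409*v - 226 = -409*3/418 - 226 = -1227/418 - 226 = -95695/418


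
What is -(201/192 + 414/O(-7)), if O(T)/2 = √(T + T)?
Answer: -67/64 + 207*I*√14/14 ≈ -1.0469 + 55.323*I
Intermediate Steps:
O(T) = 2*√2*√T (O(T) = 2*√(T + T) = 2*√(2*T) = 2*(√2*√T) = 2*√2*√T)
-(201/192 + 414/O(-7)) = -(201/192 + 414/((2*√2*√(-7)))) = -(201*(1/192) + 414/((2*√2*(I*√7)))) = -(67/64 + 414/((2*I*√14))) = -(67/64 + 414*(-I*√14/28)) = -(67/64 - 207*I*√14/14) = -67/64 + 207*I*√14/14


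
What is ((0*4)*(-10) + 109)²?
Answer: 11881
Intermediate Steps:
((0*4)*(-10) + 109)² = (0*(-10) + 109)² = (0 + 109)² = 109² = 11881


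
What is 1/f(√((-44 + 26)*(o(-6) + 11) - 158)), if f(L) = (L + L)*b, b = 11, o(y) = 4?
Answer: -I*√107/4708 ≈ -0.0021971*I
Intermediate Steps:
f(L) = 22*L (f(L) = (L + L)*11 = (2*L)*11 = 22*L)
1/f(√((-44 + 26)*(o(-6) + 11) - 158)) = 1/(22*√((-44 + 26)*(4 + 11) - 158)) = 1/(22*√(-18*15 - 158)) = 1/(22*√(-270 - 158)) = 1/(22*√(-428)) = 1/(22*(2*I*√107)) = 1/(44*I*√107) = -I*√107/4708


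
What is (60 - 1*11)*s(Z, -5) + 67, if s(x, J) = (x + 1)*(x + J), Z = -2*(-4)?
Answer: 1390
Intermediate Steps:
Z = 8
s(x, J) = (1 + x)*(J + x)
(60 - 1*11)*s(Z, -5) + 67 = (60 - 1*11)*(-5 + 8 + 8² - 5*8) + 67 = (60 - 11)*(-5 + 8 + 64 - 40) + 67 = 49*27 + 67 = 1323 + 67 = 1390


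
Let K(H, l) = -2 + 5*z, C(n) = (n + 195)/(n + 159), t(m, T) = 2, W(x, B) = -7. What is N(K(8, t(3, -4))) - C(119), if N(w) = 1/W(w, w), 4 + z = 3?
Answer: -1238/973 ≈ -1.2724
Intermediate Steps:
z = -1 (z = -4 + 3 = -1)
C(n) = (195 + n)/(159 + n)
K(H, l) = -7 (K(H, l) = -2 + 5*(-1) = -2 - 5 = -7)
N(w) = -1/7 (N(w) = 1/(-7) = -1/7)
N(K(8, t(3, -4))) - C(119) = -1/7 - (195 + 119)/(159 + 119) = -1/7 - 314/278 = -1/7 - 1*157/139 = -1/7 - 157/139 = -1238/973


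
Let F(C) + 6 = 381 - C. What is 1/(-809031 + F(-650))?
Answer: -1/808006 ≈ -1.2376e-6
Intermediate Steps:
F(C) = 375 - C (F(C) = -6 + (381 - C) = 375 - C)
1/(-809031 + F(-650)) = 1/(-809031 + (375 - 1*(-650))) = 1/(-809031 + (375 + 650)) = 1/(-809031 + 1025) = 1/(-808006) = -1/808006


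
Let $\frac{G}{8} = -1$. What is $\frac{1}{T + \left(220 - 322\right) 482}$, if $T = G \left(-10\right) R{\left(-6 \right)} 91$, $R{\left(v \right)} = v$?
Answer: $- \frac{1}{92844} \approx -1.0771 \cdot 10^{-5}$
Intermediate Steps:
$G = -8$ ($G = 8 \left(-1\right) = -8$)
$T = -43680$ ($T = \left(-8\right) \left(-10\right) \left(-6\right) 91 = 80 \left(-6\right) 91 = \left(-480\right) 91 = -43680$)
$\frac{1}{T + \left(220 - 322\right) 482} = \frac{1}{-43680 + \left(220 - 322\right) 482} = \frac{1}{-43680 - 49164} = \frac{1}{-92844} = - \frac{1}{92844}$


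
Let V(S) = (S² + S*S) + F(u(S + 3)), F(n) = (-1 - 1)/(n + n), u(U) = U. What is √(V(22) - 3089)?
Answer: I*√53026/5 ≈ 46.055*I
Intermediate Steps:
F(n) = -1/n (F(n) = -2*1/(2*n) = -1/n)
V(S) = -1/(3 + S) + 2*S² (V(S) = (S² + S*S) - 1/(S + 3) = (S² + S²) - 1/(3 + S) = 2*S² - 1/(3 + S) = -1/(3 + S) + 2*S²)
√(V(22) - 3089) = √((-1 + 2*22²*(3 + 22))/(3 + 22) - 3089) = √((-1 + 2*484*25)/25 - 3089) = √((-1 + 24200)/25 - 3089) = √((1/25)*24199 - 3089) = √(24199/25 - 3089) = √(-53026/25) = I*√53026/5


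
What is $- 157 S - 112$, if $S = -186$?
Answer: $29090$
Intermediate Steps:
$- 157 S - 112 = \left(-157\right) \left(-186\right) - 112 = 29202 - 112 = 29090$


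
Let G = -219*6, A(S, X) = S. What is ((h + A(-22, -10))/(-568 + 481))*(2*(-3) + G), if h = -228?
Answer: -110000/29 ≈ -3793.1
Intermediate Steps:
G = -1314
((h + A(-22, -10))/(-568 + 481))*(2*(-3) + G) = ((-228 - 22)/(-568 + 481))*(2*(-3) - 1314) = (-250/(-87))*(-6 - 1314) = -250*(-1/87)*(-1320) = (250/87)*(-1320) = -110000/29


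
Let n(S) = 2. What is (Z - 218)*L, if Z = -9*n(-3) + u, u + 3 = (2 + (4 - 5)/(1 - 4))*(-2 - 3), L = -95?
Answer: 71440/3 ≈ 23813.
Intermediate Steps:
u = -44/3 (u = -3 + (2 + (4 - 5)/(1 - 4))*(-2 - 3) = -3 + (2 - 1/(-3))*(-5) = -3 + (2 - 1*(-⅓))*(-5) = -3 + (2 + ⅓)*(-5) = -3 + (7/3)*(-5) = -3 - 35/3 = -44/3 ≈ -14.667)
Z = -98/3 (Z = -9*2 - 44/3 = -18 - 44/3 = -98/3 ≈ -32.667)
(Z - 218)*L = (-98/3 - 218)*(-95) = -752/3*(-95) = 71440/3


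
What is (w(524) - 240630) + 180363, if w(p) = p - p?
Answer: -60267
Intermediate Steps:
w(p) = 0
(w(524) - 240630) + 180363 = (0 - 240630) + 180363 = -240630 + 180363 = -60267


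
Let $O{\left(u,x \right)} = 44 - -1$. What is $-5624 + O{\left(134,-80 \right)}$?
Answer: $-5579$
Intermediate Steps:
$O{\left(u,x \right)} = 45$ ($O{\left(u,x \right)} = 44 + 1 = 45$)
$-5624 + O{\left(134,-80 \right)} = -5624 + 45 = -5579$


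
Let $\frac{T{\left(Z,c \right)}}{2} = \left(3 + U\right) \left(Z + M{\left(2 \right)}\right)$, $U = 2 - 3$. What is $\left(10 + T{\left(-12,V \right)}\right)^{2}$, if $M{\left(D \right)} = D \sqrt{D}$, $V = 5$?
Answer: $1572 - 608 \sqrt{2} \approx 712.16$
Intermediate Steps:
$U = -1$
$M{\left(D \right)} = D^{\frac{3}{2}}$
$T{\left(Z,c \right)} = 4 Z + 8 \sqrt{2}$ ($T{\left(Z,c \right)} = 2 \left(3 - 1\right) \left(Z + 2^{\frac{3}{2}}\right) = 2 \cdot 2 \left(Z + 2 \sqrt{2}\right) = 2 \left(2 Z + 4 \sqrt{2}\right) = 4 Z + 8 \sqrt{2}$)
$\left(10 + T{\left(-12,V \right)}\right)^{2} = \left(10 + \left(4 \left(-12\right) + 8 \sqrt{2}\right)\right)^{2} = \left(10 - \left(48 - 8 \sqrt{2}\right)\right)^{2} = \left(-38 + 8 \sqrt{2}\right)^{2}$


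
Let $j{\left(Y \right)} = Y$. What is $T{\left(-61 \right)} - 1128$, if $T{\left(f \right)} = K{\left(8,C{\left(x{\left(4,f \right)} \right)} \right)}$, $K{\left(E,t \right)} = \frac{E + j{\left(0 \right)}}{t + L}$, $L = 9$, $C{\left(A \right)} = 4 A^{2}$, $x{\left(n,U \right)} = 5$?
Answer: $- \frac{122944}{109} \approx -1127.9$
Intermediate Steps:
$K{\left(E,t \right)} = \frac{E}{9 + t}$ ($K{\left(E,t \right)} = \frac{E + 0}{t + 9} = \frac{E}{9 + t}$)
$T{\left(f \right)} = \frac{8}{109}$ ($T{\left(f \right)} = \frac{8}{9 + 4 \cdot 5^{2}} = \frac{8}{9 + 4 \cdot 25} = \frac{8}{9 + 100} = \frac{8}{109}$)
$T{\left(-61 \right)} - 1128 = \frac{8}{109} - 1128 = - \frac{122944}{109}$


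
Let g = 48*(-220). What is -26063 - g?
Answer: -15503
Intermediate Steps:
g = -10560
-26063 - g = -26063 - 1*(-10560) = -26063 + 10560 = -15503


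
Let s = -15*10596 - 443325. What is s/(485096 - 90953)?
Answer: -200755/131381 ≈ -1.5280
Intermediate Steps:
s = -602265 (s = -158940 - 443325 = -602265)
s/(485096 - 90953) = -602265/(485096 - 90953) = -602265/394143 = -602265*1/394143 = -200755/131381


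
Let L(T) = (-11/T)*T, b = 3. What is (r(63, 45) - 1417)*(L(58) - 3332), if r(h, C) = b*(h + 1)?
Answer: 4095175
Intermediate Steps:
r(h, C) = 3 + 3*h (r(h, C) = 3*(h + 1) = 3*(1 + h) = 3 + 3*h)
L(T) = -11
(r(63, 45) - 1417)*(L(58) - 3332) = ((3 + 3*63) - 1417)*(-11 - 3332) = ((3 + 189) - 1417)*(-3343) = (192 - 1417)*(-3343) = -1225*(-3343) = 4095175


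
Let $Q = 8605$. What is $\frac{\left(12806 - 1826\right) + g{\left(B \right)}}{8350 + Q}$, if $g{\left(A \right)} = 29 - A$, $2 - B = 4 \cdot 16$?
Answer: $\frac{11071}{16955} \approx 0.65296$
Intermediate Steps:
$B = -62$ ($B = 2 - 4 \cdot 16 = 2 - 64 = -62$)
$\frac{\left(12806 - 1826\right) + g{\left(B \right)}}{8350 + Q} = \frac{\left(12806 - 1826\right) + \left(29 - -62\right)}{8350 + 8605} = \frac{\left(12806 - 1826\right) + \left(29 + 62\right)}{16955} = \left(10980 + 91\right) \frac{1}{16955} = 11071 \cdot \frac{1}{16955} = \frac{11071}{16955}$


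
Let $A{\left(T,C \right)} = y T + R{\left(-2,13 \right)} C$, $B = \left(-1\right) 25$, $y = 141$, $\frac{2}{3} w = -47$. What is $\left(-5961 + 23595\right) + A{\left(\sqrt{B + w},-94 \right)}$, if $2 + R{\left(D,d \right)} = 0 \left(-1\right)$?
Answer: $17822 + \frac{141 i \sqrt{382}}{2} \approx 17822.0 + 1377.9 i$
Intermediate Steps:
$R{\left(D,d \right)} = -2$ ($R{\left(D,d \right)} = -2 + 0 \left(-1\right) = -2 + 0 = -2$)
$w = - \frac{141}{2}$ ($w = \frac{3}{2} \left(-47\right) = - \frac{141}{2} \approx -70.5$)
$B = -25$
$A{\left(T,C \right)} = - 2 C + 141 T$ ($A{\left(T,C \right)} = 141 T - 2 C = - 2 C + 141 T$)
$\left(-5961 + 23595\right) + A{\left(\sqrt{B + w},-94 \right)} = \left(-5961 + 23595\right) + \left(\left(-2\right) \left(-94\right) + 141 \sqrt{-25 - \frac{141}{2}}\right) = 17634 + \left(188 + 141 \sqrt{- \frac{191}{2}}\right) = 17634 + \left(188 + 141 \frac{i \sqrt{382}}{2}\right) = 17634 + \left(188 + \frac{141 i \sqrt{382}}{2}\right) = 17822 + \frac{141 i \sqrt{382}}{2}$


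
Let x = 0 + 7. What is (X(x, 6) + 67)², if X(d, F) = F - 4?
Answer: 4761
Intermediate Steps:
x = 7
X(d, F) = -4 + F
(X(x, 6) + 67)² = ((-4 + 6) + 67)² = (2 + 67)² = 69² = 4761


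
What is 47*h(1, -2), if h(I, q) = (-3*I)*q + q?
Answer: 188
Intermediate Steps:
h(I, q) = q - 3*I*q (h(I, q) = -3*I*q + q = q - 3*I*q)
47*h(1, -2) = 47*(-2*(1 - 3*1)) = 47*(-2*(1 - 3)) = 47*(-2*(-2)) = 47*4 = 188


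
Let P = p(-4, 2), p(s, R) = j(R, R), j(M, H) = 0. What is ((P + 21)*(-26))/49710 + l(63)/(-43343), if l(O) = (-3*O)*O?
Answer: 94705282/359096755 ≈ 0.26373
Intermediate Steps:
p(s, R) = 0
l(O) = -3*O²
P = 0
((P + 21)*(-26))/49710 + l(63)/(-43343) = ((0 + 21)*(-26))/49710 - 3*63²/(-43343) = (21*(-26))*(1/49710) - 3*3969*(-1/43343) = -546*1/49710 - 11907*(-1/43343) = -91/8285 + 11907/43343 = 94705282/359096755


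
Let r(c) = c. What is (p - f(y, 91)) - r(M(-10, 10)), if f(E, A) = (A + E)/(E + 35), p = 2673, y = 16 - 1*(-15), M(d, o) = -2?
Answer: 88214/33 ≈ 2673.2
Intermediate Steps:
y = 31 (y = 16 + 15 = 31)
f(E, A) = (A + E)/(35 + E)
(p - f(y, 91)) - r(M(-10, 10)) = (2673 - (91 + 31)/(35 + 31)) - 1*(-2) = (2673 - 122/66) + 2 = (2673 - 1*61/33) + 2 = (2673 - 61/33) + 2 = 88148/33 + 2 = 88214/33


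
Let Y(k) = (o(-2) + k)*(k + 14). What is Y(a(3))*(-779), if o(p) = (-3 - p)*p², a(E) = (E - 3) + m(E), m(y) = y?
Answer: 13243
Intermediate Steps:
a(E) = -3 + 2*E (a(E) = (E - 3) + E = (-3 + E) + E = -3 + 2*E)
o(p) = p²*(-3 - p)
Y(k) = (-4 + k)*(14 + k) (Y(k) = ((-2)²*(-3 - 1*(-2)) + k)*(k + 14) = (4*(-3 + 2) + k)*(14 + k) = (4*(-1) + k)*(14 + k) = (-4 + k)*(14 + k))
Y(a(3))*(-779) = (-56 + (-3 + 2*3)² + 10*(-3 + 2*3))*(-779) = (-56 + (-3 + 6)² + 10*(-3 + 6))*(-779) = (-56 + 3² + 10*3)*(-779) = (-56 + 9 + 30)*(-779) = -17*(-779) = 13243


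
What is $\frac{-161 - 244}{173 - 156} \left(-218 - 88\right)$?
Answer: $7290$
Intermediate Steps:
$\frac{-161 - 244}{173 - 156} \left(-218 - 88\right) = - \frac{405}{17} \left(-306\right) = \left(-405\right) \frac{1}{17} \left(-306\right) = \left(- \frac{405}{17}\right) \left(-306\right) = 7290$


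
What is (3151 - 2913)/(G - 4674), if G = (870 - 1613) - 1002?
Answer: -34/917 ≈ -0.037077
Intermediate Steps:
G = -1745 (G = -743 - 1002 = -1745)
(3151 - 2913)/(G - 4674) = (3151 - 2913)/(-1745 - 4674) = 238/(-6419) = 238*(-1/6419) = -34/917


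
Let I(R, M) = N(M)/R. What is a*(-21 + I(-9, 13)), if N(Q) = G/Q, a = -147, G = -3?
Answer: 40082/13 ≈ 3083.2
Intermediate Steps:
N(Q) = -3/Q
I(R, M) = -3/(M*R) (I(R, M) = (-3/M)/R = -3/(M*R))
a*(-21 + I(-9, 13)) = -147*(-21 - 3/(13*(-9))) = -147*(-21 - 3*1/13*(-⅑)) = -147*(-21 + 1/39) = -147*(-818/39) = 40082/13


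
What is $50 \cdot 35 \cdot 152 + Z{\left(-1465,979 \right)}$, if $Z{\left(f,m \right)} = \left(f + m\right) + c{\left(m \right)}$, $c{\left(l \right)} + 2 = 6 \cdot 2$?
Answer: $265524$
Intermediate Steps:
$c{\left(l \right)} = 10$ ($c{\left(l \right)} = -2 + 6 \cdot 2 = -2 + 12 = 10$)
$Z{\left(f,m \right)} = 10 + f + m$ ($Z{\left(f,m \right)} = \left(f + m\right) + 10 = 10 + f + m$)
$50 \cdot 35 \cdot 152 + Z{\left(-1465,979 \right)} = 50 \cdot 35 \cdot 152 + \left(10 - 1465 + 979\right) = 1750 \cdot 152 - 476 = 266000 - 476 = 265524$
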